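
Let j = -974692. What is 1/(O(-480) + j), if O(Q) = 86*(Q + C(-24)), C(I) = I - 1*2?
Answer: -1/1018208 ≈ -9.8212e-7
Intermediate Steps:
C(I) = -2 + I (C(I) = I - 2 = -2 + I)
O(Q) = -2236 + 86*Q (O(Q) = 86*(Q + (-2 - 24)) = 86*(Q - 26) = 86*(-26 + Q) = -2236 + 86*Q)
1/(O(-480) + j) = 1/((-2236 + 86*(-480)) - 974692) = 1/((-2236 - 41280) - 974692) = 1/(-43516 - 974692) = 1/(-1018208) = -1/1018208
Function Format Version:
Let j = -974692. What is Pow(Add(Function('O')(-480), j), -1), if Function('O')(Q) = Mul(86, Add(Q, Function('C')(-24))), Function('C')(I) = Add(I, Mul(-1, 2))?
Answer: Rational(-1, 1018208) ≈ -9.8212e-7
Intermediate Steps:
Function('C')(I) = Add(-2, I) (Function('C')(I) = Add(I, -2) = Add(-2, I))
Function('O')(Q) = Add(-2236, Mul(86, Q)) (Function('O')(Q) = Mul(86, Add(Q, Add(-2, -24))) = Mul(86, Add(Q, -26)) = Mul(86, Add(-26, Q)) = Add(-2236, Mul(86, Q)))
Pow(Add(Function('O')(-480), j), -1) = Pow(Add(Add(-2236, Mul(86, -480)), -974692), -1) = Pow(Add(Add(-2236, -41280), -974692), -1) = Pow(Add(-43516, -974692), -1) = Pow(-1018208, -1) = Rational(-1, 1018208)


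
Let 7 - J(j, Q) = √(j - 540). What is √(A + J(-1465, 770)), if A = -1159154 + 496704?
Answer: √(-662443 - I*√2005) ≈ 0.028 - 813.91*I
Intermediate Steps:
A = -662450
J(j, Q) = 7 - √(-540 + j) (J(j, Q) = 7 - √(j - 540) = 7 - √(-540 + j))
√(A + J(-1465, 770)) = √(-662450 + (7 - √(-540 - 1465))) = √(-662450 + (7 - √(-2005))) = √(-662450 + (7 - I*√2005)) = √(-662443 - I*√2005)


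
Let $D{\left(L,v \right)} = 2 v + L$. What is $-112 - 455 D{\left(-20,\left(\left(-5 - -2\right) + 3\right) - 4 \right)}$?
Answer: $12628$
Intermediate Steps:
$D{\left(L,v \right)} = L + 2 v$
$-112 - 455 D{\left(-20,\left(\left(-5 - -2\right) + 3\right) - 4 \right)} = -112 - 455 \left(-20 + 2 \left(\left(\left(-5 - -2\right) + 3\right) - 4\right)\right) = -112 - 455 \left(-20 + 2 \left(\left(\left(-5 + 2\right) + 3\right) - 4\right)\right) = -112 - 455 \left(-20 + 2 \left(\left(-3 + 3\right) - 4\right)\right) = -112 - 455 \left(-20 + 2 \left(0 - 4\right)\right) = -112 - 455 \left(-20 + 2 \left(-4\right)\right) = -112 - 455 \left(-20 - 8\right) = -112 - -12740 = -112 + 12740 = 12628$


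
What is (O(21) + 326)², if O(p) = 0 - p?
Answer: 93025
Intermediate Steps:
O(p) = -p
(O(21) + 326)² = (-1*21 + 326)² = (-21 + 326)² = 305² = 93025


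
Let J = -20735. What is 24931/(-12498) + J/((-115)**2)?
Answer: -117771701/33057210 ≈ -3.5627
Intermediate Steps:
24931/(-12498) + J/((-115)**2) = 24931/(-12498) - 20735/((-115)**2) = 24931*(-1/12498) - 20735/13225 = -24931/12498 - 20735*1/13225 = -24931/12498 - 4147/2645 = -117771701/33057210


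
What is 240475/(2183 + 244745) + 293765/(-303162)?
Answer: 182039015/37429593168 ≈ 0.0048635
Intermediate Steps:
240475/(2183 + 244745) + 293765/(-303162) = 240475/246928 + 293765*(-1/303162) = 240475*(1/246928) - 293765/303162 = 240475/246928 - 293765/303162 = 182039015/37429593168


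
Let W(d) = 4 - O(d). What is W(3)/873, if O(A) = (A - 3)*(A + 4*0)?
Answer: 4/873 ≈ 0.0045819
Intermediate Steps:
O(A) = A*(-3 + A) (O(A) = (-3 + A)*(A + 0) = (-3 + A)*A = A*(-3 + A))
W(d) = 4 - d*(-3 + d)
W(3)/873 = (4 - 1*3*(-3 + 3))/873 = (4 - 1*3*0)*(1/873) = (4 + 0)*(1/873) = 4*(1/873) = 4/873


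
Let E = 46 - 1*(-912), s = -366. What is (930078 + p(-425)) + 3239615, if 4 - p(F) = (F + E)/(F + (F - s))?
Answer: 2018133881/484 ≈ 4.1697e+6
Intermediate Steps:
E = 958 (E = 46 + 912 = 958)
p(F) = 4 - (958 + F)/(366 + 2*F) (p(F) = 4 - (F + 958)/(F + (F - 1*(-366))) = 4 - (958 + F)/(F + (F + 366)) = 4 - (958 + F)/(F + (366 + F)) = 4 - (958 + F)/(366 + 2*F))
(930078 + p(-425)) + 3239615 = (930078 + (506 + 7*(-425))/(2*(183 - 425))) + 3239615 = (930078 + (½)*(506 - 2975)/(-242)) + 3239615 = (930078 + (½)*(-1/242)*(-2469)) + 3239615 = (930078 + 2469/484) + 3239615 = 450160221/484 + 3239615 = 2018133881/484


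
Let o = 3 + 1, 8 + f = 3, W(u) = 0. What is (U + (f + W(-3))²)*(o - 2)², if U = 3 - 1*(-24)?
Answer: 208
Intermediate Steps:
f = -5 (f = -8 + 3 = -5)
o = 4
U = 27 (U = 3 + 24 = 27)
(U + (f + W(-3))²)*(o - 2)² = (27 + (-5 + 0)²)*(4 - 2)² = (27 + (-5)²)*2² = (27 + 25)*4 = 52*4 = 208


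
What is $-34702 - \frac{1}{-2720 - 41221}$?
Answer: $- \frac{1524840581}{43941} \approx -34702.0$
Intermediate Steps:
$-34702 - \frac{1}{-2720 - 41221} = -34702 - \frac{1}{-43941} = -34702 - - \frac{1}{43941} = -34702 + \frac{1}{43941} = - \frac{1524840581}{43941}$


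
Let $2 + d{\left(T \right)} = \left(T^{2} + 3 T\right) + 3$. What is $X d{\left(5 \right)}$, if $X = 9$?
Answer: $369$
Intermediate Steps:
$d{\left(T \right)} = 1 + T^{2} + 3 T$ ($d{\left(T \right)} = -2 + \left(\left(T^{2} + 3 T\right) + 3\right) = -2 + \left(3 + T^{2} + 3 T\right) = 1 + T^{2} + 3 T$)
$X d{\left(5 \right)} = 9 \left(1 + 5^{2} + 3 \cdot 5\right) = 9 \left(1 + 25 + 15\right) = 9 \cdot 41 = 369$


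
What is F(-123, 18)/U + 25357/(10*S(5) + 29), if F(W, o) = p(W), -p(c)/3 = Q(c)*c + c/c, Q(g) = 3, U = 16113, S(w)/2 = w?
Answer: 136239919/692859 ≈ 196.63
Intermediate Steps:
S(w) = 2*w
p(c) = -3 - 9*c (p(c) = -3*(3*c + c/c) = -3*(3*c + 1) = -3*(1 + 3*c) = -3 - 9*c)
F(W, o) = -3 - 9*W
F(-123, 18)/U + 25357/(10*S(5) + 29) = (-3 - 9*(-123))/16113 + 25357/(10*(2*5) + 29) = (-3 + 1107)*(1/16113) + 25357/(10*10 + 29) = 1104*(1/16113) + 25357/(100 + 29) = 368/5371 + 25357/129 = 136239919/692859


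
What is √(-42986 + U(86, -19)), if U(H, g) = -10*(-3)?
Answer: 2*I*√10739 ≈ 207.26*I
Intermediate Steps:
U(H, g) = 30
√(-42986 + U(86, -19)) = √(-42986 + 30) = √(-42956) = 2*I*√10739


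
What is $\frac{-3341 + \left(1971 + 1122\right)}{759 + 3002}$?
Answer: $- \frac{248}{3761} \approx -0.06594$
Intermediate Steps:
$\frac{-3341 + \left(1971 + 1122\right)}{759 + 3002} = \frac{-3341 + 3093}{3761} = \left(-248\right) \frac{1}{3761} = - \frac{248}{3761}$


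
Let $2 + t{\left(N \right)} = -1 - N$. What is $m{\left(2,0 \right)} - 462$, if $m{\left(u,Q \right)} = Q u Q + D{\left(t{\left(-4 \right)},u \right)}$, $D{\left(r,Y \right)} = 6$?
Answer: $-456$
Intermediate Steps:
$t{\left(N \right)} = -3 - N$ ($t{\left(N \right)} = -2 - \left(1 + N\right) = -3 - N$)
$m{\left(u,Q \right)} = 6 + u Q^{2}$ ($m{\left(u,Q \right)} = Q u Q + 6 = u Q^{2} + 6 = 6 + u Q^{2}$)
$m{\left(2,0 \right)} - 462 = \left(6 + 2 \cdot 0^{2}\right) - 462 = \left(6 + 2 \cdot 0\right) - 462 = \left(6 + 0\right) - 462 = 6 - 462 = -456$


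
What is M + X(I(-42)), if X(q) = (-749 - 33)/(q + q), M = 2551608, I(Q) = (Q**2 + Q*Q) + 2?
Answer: 9007175849/3530 ≈ 2.5516e+6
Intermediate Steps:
I(Q) = 2 + 2*Q**2 (I(Q) = (Q**2 + Q**2) + 2 = 2*Q**2 + 2 = 2 + 2*Q**2)
X(q) = -391/q (X(q) = -782*1/(2*q) = -391/q)
M + X(I(-42)) = 2551608 - 391/(2 + 2*(-42)**2) = 2551608 - 391/(2 + 2*1764) = 2551608 - 391/(2 + 3528) = 2551608 - 391/3530 = 9007175849/3530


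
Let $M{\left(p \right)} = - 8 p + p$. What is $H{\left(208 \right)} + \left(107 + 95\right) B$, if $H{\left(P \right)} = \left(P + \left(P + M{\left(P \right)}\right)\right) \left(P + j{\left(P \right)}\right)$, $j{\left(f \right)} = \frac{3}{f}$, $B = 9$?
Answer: $-214517$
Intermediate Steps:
$M{\left(p \right)} = - 7 p$
$H{\left(P \right)} = - 5 P \left(P + \frac{3}{P}\right)$ ($H{\left(P \right)} = \left(P + \left(P - 7 P\right)\right) \left(P + \frac{3}{P}\right) = \left(P - 6 P\right) \left(P + \frac{3}{P}\right) = - 5 P \left(P + \frac{3}{P}\right)$)
$H{\left(208 \right)} + \left(107 + 95\right) B = \left(-15 - 5 \cdot 208^{2}\right) + \left(107 + 95\right) 9 = \left(-15 - 216320\right) + 202 \cdot 9 = \left(-15 - 216320\right) + 1818 = -216335 + 1818 = -214517$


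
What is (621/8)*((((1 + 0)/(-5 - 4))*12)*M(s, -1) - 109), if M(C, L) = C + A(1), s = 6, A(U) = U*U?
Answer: -73485/8 ≈ -9185.6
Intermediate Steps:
A(U) = U²
M(C, L) = 1 + C (M(C, L) = C + 1² = C + 1 = 1 + C)
(621/8)*((((1 + 0)/(-5 - 4))*12)*M(s, -1) - 109) = (621/8)*((((1 + 0)/(-5 - 4))*12)*(1 + 6) - 109) = (621*(⅛))*(((1/(-9))*12)*7 - 109) = 621*(((1*(-⅑))*12)*7 - 109)/8 = 621*(-⅑*12*7 - 109)/8 = 621*(-4/3*7 - 109)/8 = 621*(-28/3 - 109)/8 = (621/8)*(-355/3) = -73485/8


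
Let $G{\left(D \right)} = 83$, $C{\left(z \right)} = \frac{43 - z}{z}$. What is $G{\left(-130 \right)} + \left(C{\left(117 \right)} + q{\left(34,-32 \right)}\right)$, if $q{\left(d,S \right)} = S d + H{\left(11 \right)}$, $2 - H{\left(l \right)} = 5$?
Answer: $- \frac{118010}{117} \approx -1008.6$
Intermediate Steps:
$C{\left(z \right)} = \frac{43 - z}{z}$
$H{\left(l \right)} = -3$ ($H{\left(l \right)} = 2 - 5 = -3$)
$q{\left(d,S \right)} = -3 + S d$ ($q{\left(d,S \right)} = S d - 3 = -3 + S d$)
$G{\left(-130 \right)} + \left(C{\left(117 \right)} + q{\left(34,-32 \right)}\right) = 83 + \left(\frac{43 - 117}{117} - 1091\right) = 83 + \left(\frac{1}{117} \left(-74\right) - 1091\right) = 83 - \frac{127721}{117} = - \frac{118010}{117}$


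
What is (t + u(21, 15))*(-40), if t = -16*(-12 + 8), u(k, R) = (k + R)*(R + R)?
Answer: -45760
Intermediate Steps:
u(k, R) = 2*R*(R + k) (u(k, R) = (R + k)*(2*R) = 2*R*(R + k))
t = 64 (t = -16*(-4) = 64)
(t + u(21, 15))*(-40) = (64 + 2*15*(15 + 21))*(-40) = (64 + 2*15*36)*(-40) = (64 + 1080)*(-40) = 1144*(-40) = -45760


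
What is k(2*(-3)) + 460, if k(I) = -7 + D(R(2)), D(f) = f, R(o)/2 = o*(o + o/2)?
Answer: 465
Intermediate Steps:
R(o) = 3*o**2 (R(o) = 2*(o*(o + o/2)) = 2*(o*(3*o/2)) = 2*(3*o**2/2) = 3*o**2)
k(I) = 5 (k(I) = -7 + 3*2**2 = -7 + 3*4 = -7 + 12 = 5)
k(2*(-3)) + 460 = 5 + 460 = 465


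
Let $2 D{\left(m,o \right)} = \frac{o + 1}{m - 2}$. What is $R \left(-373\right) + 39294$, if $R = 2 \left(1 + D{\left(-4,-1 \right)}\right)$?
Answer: $38548$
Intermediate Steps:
$D{\left(m,o \right)} = \frac{1 + o}{2 \left(-2 + m\right)}$ ($D{\left(m,o \right)} = \frac{\left(o + 1\right) \frac{1}{m - 2}}{2} = \frac{\left(1 + o\right) \frac{1}{-2 + m}}{2} = \frac{\frac{1}{-2 + m} \left(1 + o\right)}{2} = \frac{1 + o}{2 \left(-2 + m\right)}$)
$R = 2$ ($R = 2 \left(1 + \frac{1 - 1}{2 \left(-2 - 4\right)}\right) = 2 \left(1 + \frac{1}{2} \frac{1}{-6} \cdot 0\right) = 2 \left(1 + \frac{1}{2} \left(- \frac{1}{6}\right) 0\right) = 2 \left(1 + 0\right) = 2 \cdot 1 = 2$)
$R \left(-373\right) + 39294 = 2 \left(-373\right) + 39294 = -746 + 39294 = 38548$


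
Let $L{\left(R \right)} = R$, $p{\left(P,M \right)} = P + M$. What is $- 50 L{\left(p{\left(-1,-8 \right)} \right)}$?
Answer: $450$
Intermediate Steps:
$p{\left(P,M \right)} = M + P$
$- 50 L{\left(p{\left(-1,-8 \right)} \right)} = - 50 \left(-8 - 1\right) = \left(-50\right) \left(-9\right) = 450$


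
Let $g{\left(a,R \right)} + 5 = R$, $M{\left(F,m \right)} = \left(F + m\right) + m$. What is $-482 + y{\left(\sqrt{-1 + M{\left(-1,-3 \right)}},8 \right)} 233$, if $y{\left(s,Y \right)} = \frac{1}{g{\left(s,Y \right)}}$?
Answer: $- \frac{1213}{3} \approx -404.33$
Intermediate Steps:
$M{\left(F,m \right)} = F + 2 m$
$g{\left(a,R \right)} = -5 + R$
$y{\left(s,Y \right)} = \frac{1}{-5 + Y}$
$-482 + y{\left(\sqrt{-1 + M{\left(-1,-3 \right)}},8 \right)} 233 = -482 + \frac{1}{-5 + 8} \cdot 233 = -482 + \frac{1}{3} \cdot 233 = -482 + \frac{233}{3} = - \frac{1213}{3}$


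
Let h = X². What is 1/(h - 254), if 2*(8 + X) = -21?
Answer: 4/353 ≈ 0.011331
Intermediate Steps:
X = -37/2 (X = -8 + (½)*(-21) = -8 - 21/2 = -37/2 ≈ -18.500)
h = 1369/4 (h = (-37/2)² = 1369/4 ≈ 342.25)
1/(h - 254) = 1/(1369/4 - 254) = 1/(353/4) = 4/353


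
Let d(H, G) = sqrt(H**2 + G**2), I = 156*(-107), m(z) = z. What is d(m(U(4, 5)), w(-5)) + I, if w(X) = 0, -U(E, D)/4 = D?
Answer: -16672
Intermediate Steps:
U(E, D) = -4*D
I = -16692
d(H, G) = sqrt(G**2 + H**2)
d(m(U(4, 5)), w(-5)) + I = sqrt(0**2 + (-4*5)**2) - 16692 = sqrt(0 + (-20)**2) - 16692 = sqrt(0 + 400) - 16692 = sqrt(400) - 16692 = 20 - 16692 = -16672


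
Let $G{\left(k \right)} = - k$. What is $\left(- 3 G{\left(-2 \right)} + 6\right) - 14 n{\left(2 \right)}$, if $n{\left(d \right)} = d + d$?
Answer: $-56$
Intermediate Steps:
$n{\left(d \right)} = 2 d$
$\left(- 3 G{\left(-2 \right)} + 6\right) - 14 n{\left(2 \right)} = \left(- 3 \left(\left(-1\right) \left(-2\right)\right) + 6\right) - 14 \cdot 2 \cdot 2 = \left(\left(-3\right) 2 + 6\right) - 56 = \left(-6 + 6\right) - 56 = 0 - 56 = -56$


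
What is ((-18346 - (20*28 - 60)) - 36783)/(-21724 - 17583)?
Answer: 55629/39307 ≈ 1.4152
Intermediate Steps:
((-18346 - (20*28 - 60)) - 36783)/(-21724 - 17583) = ((-18346 - (560 - 60)) - 36783)/(-39307) = ((-18346 - 1*500) - 36783)*(-1/39307) = ((-18346 - 500) - 36783)*(-1/39307) = (-18846 - 36783)*(-1/39307) = -55629*(-1/39307) = 55629/39307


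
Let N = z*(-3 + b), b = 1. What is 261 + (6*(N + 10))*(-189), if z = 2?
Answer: -6543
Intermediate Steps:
N = -4 (N = 2*(-3 + 1) = 2*(-2) = -4)
261 + (6*(N + 10))*(-189) = 261 + (6*(-4 + 10))*(-189) = 261 + (6*6)*(-189) = 261 + 36*(-189) = 261 - 6804 = -6543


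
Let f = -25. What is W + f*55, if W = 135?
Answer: -1240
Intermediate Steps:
W + f*55 = 135 - 25*55 = 135 - 1375 = -1240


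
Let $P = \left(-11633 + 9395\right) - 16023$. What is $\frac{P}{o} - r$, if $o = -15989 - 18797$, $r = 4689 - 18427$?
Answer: $\frac{477908329}{34786} \approx 13739.0$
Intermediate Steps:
$r = -13738$ ($r = 4689 - 18427 = -13738$)
$o = -34786$ ($o = -15989 - 18797 = -34786$)
$P = -18261$ ($P = -2238 - 16023 = -18261$)
$\frac{P}{o} - r = - \frac{18261}{-34786} - -13738 = \left(-18261\right) \left(- \frac{1}{34786}\right) + 13738 = \frac{18261}{34786} + 13738 = \frac{477908329}{34786}$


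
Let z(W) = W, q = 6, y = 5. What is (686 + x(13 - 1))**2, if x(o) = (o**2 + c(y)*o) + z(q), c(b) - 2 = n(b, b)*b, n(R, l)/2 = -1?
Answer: 547600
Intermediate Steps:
n(R, l) = -2 (n(R, l) = 2*(-1) = -2)
c(b) = 2 - 2*b
x(o) = 6 + o**2 - 8*o (x(o) = (o**2 + (2 - 2*5)*o) + 6 = (o**2 + (2 - 10)*o) + 6 = (o**2 - 8*o) + 6 = 6 + o**2 - 8*o)
(686 + x(13 - 1))**2 = (686 + (6 + (13 - 1)**2 - 8*(13 - 1)))**2 = (686 + (6 + 12**2 - 8*12))**2 = (686 + (6 + 144 - 96))**2 = (686 + 54)**2 = 740**2 = 547600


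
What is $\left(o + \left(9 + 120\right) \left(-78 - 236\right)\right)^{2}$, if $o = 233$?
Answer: $1621914529$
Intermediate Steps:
$\left(o + \left(9 + 120\right) \left(-78 - 236\right)\right)^{2} = \left(233 + \left(9 + 120\right) \left(-78 - 236\right)\right)^{2} = \left(233 + 129 \left(-314\right)\right)^{2} = \left(233 - 40506\right)^{2} = \left(-40273\right)^{2} = 1621914529$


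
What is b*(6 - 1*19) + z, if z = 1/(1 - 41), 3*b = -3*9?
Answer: 4679/40 ≈ 116.97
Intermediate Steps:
b = -9 (b = (-3*9)/3 = (⅓)*(-27) = -9)
z = -1/40 (z = 1/(-40) = -1/40 ≈ -0.025000)
b*(6 - 1*19) + z = -9*(6 - 1*19) - 1/40 = -9*(6 - 19) - 1/40 = -9*(-13) - 1/40 = 117 - 1/40 = 4679/40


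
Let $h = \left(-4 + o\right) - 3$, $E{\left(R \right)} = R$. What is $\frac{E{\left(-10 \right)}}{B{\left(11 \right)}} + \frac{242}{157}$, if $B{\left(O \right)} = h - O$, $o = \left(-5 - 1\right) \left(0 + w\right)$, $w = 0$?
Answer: $\frac{2963}{1413} \approx 2.097$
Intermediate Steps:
$o = 0$ ($o = \left(-5 - 1\right) \left(0 + 0\right) = \left(-6\right) 0 = 0$)
$h = -7$ ($h = \left(-4 + 0\right) - 3 = -4 - 3 = -7$)
$B{\left(O \right)} = -7 - O$
$\frac{E{\left(-10 \right)}}{B{\left(11 \right)}} + \frac{242}{157} = - \frac{10}{-7 - 11} + \frac{242}{157} = - \frac{10}{-7 - 11} + 242 \cdot \frac{1}{157} = - \frac{10}{-18} + \frac{242}{157} = \left(-10\right) \left(- \frac{1}{18}\right) + \frac{242}{157} = \frac{5}{9} + \frac{242}{157} = \frac{2963}{1413}$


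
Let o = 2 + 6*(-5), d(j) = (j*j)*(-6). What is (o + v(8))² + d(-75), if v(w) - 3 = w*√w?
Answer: -32613 - 800*√2 ≈ -33744.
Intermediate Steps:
d(j) = -6*j² (d(j) = j²*(-6) = -6*j²)
v(w) = 3 + w^(3/2) (v(w) = 3 + w*√w = 3 + w^(3/2))
o = -28 (o = 2 - 30 = -28)
(o + v(8))² + d(-75) = (-28 + (3 + 8^(3/2)))² - 6*(-75)² = (-28 + (3 + 16*√2))² - 6*5625 = (-25 + 16*√2)² - 33750 = -33750 + (-25 + 16*√2)²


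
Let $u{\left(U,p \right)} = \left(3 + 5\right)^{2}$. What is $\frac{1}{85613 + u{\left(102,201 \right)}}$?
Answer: $\frac{1}{85677} \approx 1.1672 \cdot 10^{-5}$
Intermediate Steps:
$u{\left(U,p \right)} = 64$ ($u{\left(U,p \right)} = 8^{2} = 64$)
$\frac{1}{85613 + u{\left(102,201 \right)}} = \frac{1}{85613 + 64} = \frac{1}{85677}$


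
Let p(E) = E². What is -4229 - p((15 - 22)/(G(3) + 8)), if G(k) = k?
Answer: -511758/121 ≈ -4229.4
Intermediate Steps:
-4229 - p((15 - 22)/(G(3) + 8)) = -4229 - ((15 - 22)/(3 + 8))² = -4229 - (-7/11)² = -4229 - 1*49/121 = -4229 - 49/121 = -511758/121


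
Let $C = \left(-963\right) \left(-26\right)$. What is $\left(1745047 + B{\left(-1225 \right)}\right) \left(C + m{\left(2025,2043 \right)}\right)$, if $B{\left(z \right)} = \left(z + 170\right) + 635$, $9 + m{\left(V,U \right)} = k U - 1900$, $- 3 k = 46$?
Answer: $-14300707519$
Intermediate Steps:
$k = - \frac{46}{3}$ ($k = \left(- \frac{1}{3}\right) 46 = - \frac{46}{3} \approx -15.333$)
$m{\left(V,U \right)} = -1909 - \frac{46 U}{3}$ ($m{\left(V,U \right)} = -9 - \left(1900 + \frac{46 U}{3}\right) = -1909 - \frac{46 U}{3}$)
$B{\left(z \right)} = 805 + z$ ($B{\left(z \right)} = \left(170 + z\right) + 635 = 805 + z$)
$C = 25038$
$\left(1745047 + B{\left(-1225 \right)}\right) \left(C + m{\left(2025,2043 \right)}\right) = \left(1745047 + \left(805 - 1225\right)\right) \left(25038 - 33235\right) = \left(1745047 - 420\right) \left(25038 - 33235\right) = 1744627 \left(25038 - 33235\right) = 1744627 \left(-8197\right) = -14300707519$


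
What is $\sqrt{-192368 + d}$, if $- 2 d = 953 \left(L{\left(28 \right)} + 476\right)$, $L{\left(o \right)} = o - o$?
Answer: $i \sqrt{419182} \approx 647.44 i$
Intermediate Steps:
$L{\left(o \right)} = 0$
$d = -226814$ ($d = - \frac{953 \left(0 + 476\right)}{2} = - \frac{953 \cdot 476}{2} = \left(- \frac{1}{2}\right) 453628 = -226814$)
$\sqrt{-192368 + d} = \sqrt{-192368 - 226814} = \sqrt{-419182} = i \sqrt{419182}$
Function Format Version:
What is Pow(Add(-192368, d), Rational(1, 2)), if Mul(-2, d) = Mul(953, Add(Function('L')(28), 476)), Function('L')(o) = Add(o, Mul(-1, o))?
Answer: Mul(I, Pow(419182, Rational(1, 2))) ≈ Mul(647.44, I)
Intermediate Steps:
Function('L')(o) = 0
d = -226814 (d = Mul(Rational(-1, 2), Mul(953, Add(0, 476))) = Mul(Rational(-1, 2), Mul(953, 476)) = Mul(Rational(-1, 2), 453628) = -226814)
Pow(Add(-192368, d), Rational(1, 2)) = Pow(Add(-192368, -226814), Rational(1, 2)) = Pow(-419182, Rational(1, 2)) = Mul(I, Pow(419182, Rational(1, 2)))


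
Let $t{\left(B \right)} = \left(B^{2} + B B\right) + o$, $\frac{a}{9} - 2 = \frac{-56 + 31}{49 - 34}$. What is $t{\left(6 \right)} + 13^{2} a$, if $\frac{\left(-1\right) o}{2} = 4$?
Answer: $571$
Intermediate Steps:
$o = -8$ ($o = \left(-2\right) 4 = -8$)
$a = 3$ ($a = 18 + 9 \frac{-56 + 31}{49 - 34} = 18 + 9 \left(- \frac{25}{15}\right) = 18 + 9 \left(\left(-25\right) \frac{1}{15}\right) = 18 + 9 \left(- \frac{5}{3}\right) = 18 - 15 = 3$)
$t{\left(B \right)} = -8 + 2 B^{2}$ ($t{\left(B \right)} = \left(B^{2} + B B\right) - 8 = \left(B^{2} + B^{2}\right) - 8 = 2 B^{2} - 8 = -8 + 2 B^{2}$)
$t{\left(6 \right)} + 13^{2} a = \left(-8 + 2 \cdot 6^{2}\right) + 13^{2} \cdot 3 = \left(-8 + 2 \cdot 36\right) + 169 \cdot 3 = \left(-8 + 72\right) + 507 = 64 + 507 = 571$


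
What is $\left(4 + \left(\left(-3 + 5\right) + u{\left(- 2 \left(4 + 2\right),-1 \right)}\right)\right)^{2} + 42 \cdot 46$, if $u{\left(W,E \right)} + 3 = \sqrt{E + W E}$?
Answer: $1952 + 6 \sqrt{11} \approx 1971.9$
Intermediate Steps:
$u{\left(W,E \right)} = -3 + \sqrt{E + E W}$ ($u{\left(W,E \right)} = -3 + \sqrt{E + W E} = -3 + \sqrt{E + E W}$)
$\left(4 + \left(\left(-3 + 5\right) + u{\left(- 2 \left(4 + 2\right),-1 \right)}\right)\right)^{2} + 42 \cdot 46 = \left(4 + \left(\left(-3 + 5\right) - \left(3 - \sqrt{- (1 - 2 \left(4 + 2\right))}\right)\right)\right)^{2} + 42 \cdot 46 = \left(4 + \left(2 - \left(3 - \sqrt{- (1 - 12)}\right)\right)\right)^{2} + 1932 = \left(4 + \left(2 - \left(3 - \sqrt{\left(-1\right) \left(-11\right)}\right)\right)\right)^{2} + 1932 = \left(4 + \left(2 - \left(3 - \sqrt{11}\right)\right)\right)^{2} + 1932 = \left(4 - \left(1 - \sqrt{11}\right)\right)^{2} + 1932 = \left(3 + \sqrt{11}\right)^{2} + 1932 = 1932 + \left(3 + \sqrt{11}\right)^{2}$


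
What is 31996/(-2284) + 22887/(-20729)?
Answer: -178879748/11836259 ≈ -15.113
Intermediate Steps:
31996/(-2284) + 22887/(-20729) = 31996*(-1/2284) + 22887*(-1/20729) = -7999/571 - 22887/20729 = -178879748/11836259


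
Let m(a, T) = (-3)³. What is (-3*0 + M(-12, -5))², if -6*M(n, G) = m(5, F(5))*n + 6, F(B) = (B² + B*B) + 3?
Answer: 3025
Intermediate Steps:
F(B) = 3 + 2*B² (F(B) = (B² + B²) + 3 = 2*B² + 3 = 3 + 2*B²)
m(a, T) = -27
M(n, G) = -1 + 9*n/2 (M(n, G) = -(-27*n + 6)/6 = -(6 - 27*n)/6 = -1 + 9*n/2)
(-3*0 + M(-12, -5))² = (-3*0 + (-1 + (9/2)*(-12)))² = (0 + (-1 - 54))² = (0 - 55)² = (-55)² = 3025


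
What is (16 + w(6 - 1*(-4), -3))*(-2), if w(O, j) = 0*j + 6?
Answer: -44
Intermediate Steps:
w(O, j) = 6 (w(O, j) = 0 + 6 = 6)
(16 + w(6 - 1*(-4), -3))*(-2) = (16 + 6)*(-2) = 22*(-2) = -44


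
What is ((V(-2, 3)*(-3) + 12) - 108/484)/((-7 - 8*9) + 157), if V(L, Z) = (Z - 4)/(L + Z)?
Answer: 298/1573 ≈ 0.18945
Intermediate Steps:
V(L, Z) = (-4 + Z)/(L + Z)
((V(-2, 3)*(-3) + 12) - 108/484)/((-7 - 8*9) + 157) = ((((-4 + 3)/(-2 + 3))*(-3) + 12) - 108/484)/((-7 - 8*9) + 157) = (((-1/1)*(-3) + 12) - 108*1/484)/((-7 - 72) + 157) = (((1*(-1))*(-3) + 12) - 27/121)/(-79 + 157) = ((-1*(-3) + 12) - 27/121)/78 = ((3 + 12) - 27/121)*(1/78) = (15 - 27/121)*(1/78) = (1788/121)*(1/78) = 298/1573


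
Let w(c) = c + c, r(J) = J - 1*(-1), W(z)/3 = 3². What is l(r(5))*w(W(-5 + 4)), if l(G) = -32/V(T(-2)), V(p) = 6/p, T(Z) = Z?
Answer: 576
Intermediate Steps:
W(z) = 27 (W(z) = 3*3² = 3*9 = 27)
r(J) = 1 + J (r(J) = J + 1 = 1 + J)
l(G) = 32/3 (l(G) = -32/(6/(-2)) = -32/(6*(-½)) = -32/(-3) = -32*(-⅓) = 32/3)
w(c) = 2*c
l(r(5))*w(W(-5 + 4)) = 32*(2*27)/3 = (32/3)*54 = 576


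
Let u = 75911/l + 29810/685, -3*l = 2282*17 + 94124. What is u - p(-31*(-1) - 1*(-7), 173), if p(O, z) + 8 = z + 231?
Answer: -2149936547/6069922 ≈ -354.20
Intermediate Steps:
l = -44306 (l = -(2282*17 + 94124)/3 = -(38794 + 94124)/3 = -1/3*132918 = -44306)
u = 253752565/6069922 (u = 75911/(-44306) + 29810/685 = 75911*(-1/44306) + 29810*(1/685) = -75911/44306 + 5962/137 = 253752565/6069922 ≈ 41.805)
p(O, z) = 223 + z (p(O, z) = -8 + (z + 231) = -8 + (231 + z) = 223 + z)
u - p(-31*(-1) - 1*(-7), 173) = 253752565/6069922 - (223 + 173) = 253752565/6069922 - 1*396 = 253752565/6069922 - 396 = -2149936547/6069922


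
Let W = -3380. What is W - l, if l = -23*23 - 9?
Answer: -2842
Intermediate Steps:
l = -538 (l = -529 - 9 = -538)
W - l = -3380 - 1*(-538) = -3380 + 538 = -2842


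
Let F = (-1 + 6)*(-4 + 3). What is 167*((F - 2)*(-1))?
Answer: 1169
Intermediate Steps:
F = -5 (F = 5*(-1) = -5)
167*((F - 2)*(-1)) = 167*((-5 - 2)*(-1)) = 167*(-7*(-1)) = 167*7 = 1169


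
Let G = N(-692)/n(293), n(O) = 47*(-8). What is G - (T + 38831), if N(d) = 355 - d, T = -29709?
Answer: -3430919/376 ≈ -9124.8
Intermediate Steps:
n(O) = -376
G = -1047/376 (G = (355 - 1*(-692))/(-376) = (355 + 692)*(-1/376) = 1047*(-1/376) = -1047/376 ≈ -2.7846)
G - (T + 38831) = -1047/376 - (-29709 + 38831) = -1047/376 - 1*9122 = -1047/376 - 9122 = -3430919/376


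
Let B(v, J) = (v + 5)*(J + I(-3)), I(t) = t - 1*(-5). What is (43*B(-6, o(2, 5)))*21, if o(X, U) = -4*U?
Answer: 16254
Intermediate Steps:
I(t) = 5 + t (I(t) = t + 5 = 5 + t)
B(v, J) = (2 + J)*(5 + v) (B(v, J) = (v + 5)*(J + (5 - 3)) = (5 + v)*(J + 2) = (5 + v)*(2 + J) = (2 + J)*(5 + v))
(43*B(-6, o(2, 5)))*21 = (43*(10 + 2*(-6) + 5*(-4*5) - 4*5*(-6)))*21 = (43*(10 - 12 + 5*(-20) - 20*(-6)))*21 = (43*(10 - 12 - 100 + 120))*21 = (43*18)*21 = 774*21 = 16254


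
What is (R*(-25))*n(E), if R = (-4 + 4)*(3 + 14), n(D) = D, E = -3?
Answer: 0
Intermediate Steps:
R = 0 (R = 0*17 = 0)
(R*(-25))*n(E) = (0*(-25))*(-3) = 0*(-3) = 0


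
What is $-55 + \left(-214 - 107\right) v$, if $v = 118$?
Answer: $-37933$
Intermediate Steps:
$-55 + \left(-214 - 107\right) v = -55 + \left(-214 - 107\right) 118 = -55 - 37878 = -37933$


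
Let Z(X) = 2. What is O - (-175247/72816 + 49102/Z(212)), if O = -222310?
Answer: -17975255329/72816 ≈ -2.4686e+5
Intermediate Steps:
O - (-175247/72816 + 49102/Z(212)) = -222310 - (-175247/72816 + 49102/2) = -222310 - (-175247*1/72816 + 49102*(1/2)) = -222310 - (-175247/72816 + 24551) = -222310 - 1*1787530369/72816 = -222310 - 1787530369/72816 = -17975255329/72816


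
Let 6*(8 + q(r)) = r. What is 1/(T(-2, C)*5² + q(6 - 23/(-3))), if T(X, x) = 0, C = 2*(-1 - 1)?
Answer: -18/103 ≈ -0.17476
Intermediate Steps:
C = -4 (C = 2*(-2) = -4)
q(r) = -8 + r/6
1/(T(-2, C)*5² + q(6 - 23/(-3))) = 1/(0*5² + (-8 + (6 - 23/(-3))/6)) = 1/(0*25 + (-8 + (6 - 23*(-1)/3)/6)) = 1/(0 + (-8 + (6 - 1*(-23/3))/6)) = 1/(0 + (-8 + (6 + 23/3)/6)) = 1/(0 + (-8 + (⅙)*(41/3))) = 1/(0 + (-8 + 41/18)) = 1/(0 - 103/18) = 1/(-103/18) = -18/103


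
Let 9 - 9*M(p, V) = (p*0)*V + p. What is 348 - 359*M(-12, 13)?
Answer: -1469/3 ≈ -489.67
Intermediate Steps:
M(p, V) = 1 - p/9 (M(p, V) = 1 - ((p*0)*V + p)/9 = 1 - (0*V + p)/9 = 1 - (0 + p)/9 = 1 - p/9)
348 - 359*M(-12, 13) = 348 - 359*(1 - ⅑*(-12)) = 348 - 359*(1 + 4/3) = 348 - 359*7/3 = 348 - 2513/3 = -1469/3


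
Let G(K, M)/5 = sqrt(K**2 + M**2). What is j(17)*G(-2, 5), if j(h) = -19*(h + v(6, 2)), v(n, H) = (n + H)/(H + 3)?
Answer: -1767*sqrt(29) ≈ -9515.6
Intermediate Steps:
v(n, H) = (H + n)/(3 + H)
j(h) = -152/5 - 19*h (j(h) = -19*(h + (2 + 6)/(3 + 2)) = -19*(h + 8/5) = -19*(8/5 + h) = -152/5 - 19*h)
G(K, M) = 5*sqrt(K**2 + M**2)
j(17)*G(-2, 5) = (-152/5 - 19*17)*(5*sqrt((-2)**2 + 5**2)) = (-152/5 - 323)*(5*sqrt(4 + 25)) = -1767*sqrt(29)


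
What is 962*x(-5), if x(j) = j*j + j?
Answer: 19240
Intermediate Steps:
x(j) = j + j² (x(j) = j² + j = j + j²)
962*x(-5) = 962*(-5*(1 - 5)) = 962*(-5*(-4)) = 962*20 = 19240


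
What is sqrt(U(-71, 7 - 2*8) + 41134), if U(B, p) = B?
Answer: sqrt(41063) ≈ 202.64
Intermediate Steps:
sqrt(U(-71, 7 - 2*8) + 41134) = sqrt(-71 + 41134) = sqrt(41063)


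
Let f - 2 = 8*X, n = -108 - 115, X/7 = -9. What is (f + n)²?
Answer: 525625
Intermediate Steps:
X = -63 (X = 7*(-9) = -63)
n = -223
f = -502 (f = 2 + 8*(-63) = 2 - 504 = -502)
(f + n)² = (-502 - 223)² = (-725)² = 525625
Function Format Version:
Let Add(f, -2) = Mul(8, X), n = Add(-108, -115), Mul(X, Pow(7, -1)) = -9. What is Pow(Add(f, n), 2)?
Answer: 525625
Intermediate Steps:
X = -63 (X = Mul(7, -9) = -63)
n = -223
f = -502 (f = Add(2, Mul(8, -63)) = Add(2, -504) = -502)
Pow(Add(f, n), 2) = Pow(Add(-502, -223), 2) = Pow(-725, 2) = 525625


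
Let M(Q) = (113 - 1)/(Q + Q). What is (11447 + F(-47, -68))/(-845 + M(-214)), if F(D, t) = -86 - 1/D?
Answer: -57134576/4250821 ≈ -13.441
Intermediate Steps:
M(Q) = 56/Q (M(Q) = 112/((2*Q)) = 112*(1/(2*Q)) = 56/Q)
(11447 + F(-47, -68))/(-845 + M(-214)) = (11447 + (-86 - 1/(-47)))/(-845 + 56/(-214)) = (11447 + (-86 - 1*(-1/47)))/(-845 + 56*(-1/214)) = (11447 + (-86 + 1/47))/(-845 - 28/107) = (11447 - 4041/47)/(-90443/107) = (533968/47)*(-107/90443) = -57134576/4250821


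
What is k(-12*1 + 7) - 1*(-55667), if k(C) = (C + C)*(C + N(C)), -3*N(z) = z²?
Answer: 167401/3 ≈ 55800.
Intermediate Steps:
N(z) = -z²/3
k(C) = 2*C*(C - C²/3) (k(C) = (C + C)*(C - C²/3) = (2*C)*(C - C²/3) = 2*C*(C - C²/3))
k(-12*1 + 7) - 1*(-55667) = 2*(-12*1 + 7)²*(3 - (-12*1 + 7))/3 - 1*(-55667) = 2*(-12 + 7)²*(3 - (-12 + 7))/3 + 55667 = (⅔)*(-5)²*(3 - 1*(-5)) + 55667 = (⅔)*25*(3 + 5) + 55667 = (⅔)*25*8 + 55667 = 400/3 + 55667 = 167401/3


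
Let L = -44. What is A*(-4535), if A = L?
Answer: 199540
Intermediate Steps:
A = -44
A*(-4535) = -44*(-4535) = 199540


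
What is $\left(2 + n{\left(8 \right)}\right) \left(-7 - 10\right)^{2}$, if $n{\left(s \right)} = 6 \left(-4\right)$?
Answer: $-6358$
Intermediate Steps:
$n{\left(s \right)} = -24$
$\left(2 + n{\left(8 \right)}\right) \left(-7 - 10\right)^{2} = \left(2 - 24\right) \left(-7 - 10\right)^{2} = - 22 \left(-17\right)^{2} = \left(-22\right) 289 = -6358$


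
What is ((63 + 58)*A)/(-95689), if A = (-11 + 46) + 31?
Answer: -726/8699 ≈ -0.083458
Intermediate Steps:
A = 66 (A = 35 + 31 = 66)
((63 + 58)*A)/(-95689) = ((63 + 58)*66)/(-95689) = (121*66)*(-1/95689) = 7986*(-1/95689) = -726/8699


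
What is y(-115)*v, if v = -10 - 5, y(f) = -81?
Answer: 1215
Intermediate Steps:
v = -15
y(-115)*v = -81*(-15) = 1215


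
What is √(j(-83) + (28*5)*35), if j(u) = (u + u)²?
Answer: 2*√8114 ≈ 180.16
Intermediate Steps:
j(u) = 4*u² (j(u) = (2*u)² = 4*u²)
√(j(-83) + (28*5)*35) = √(4*(-83)² + (28*5)*35) = √(4*6889 + 140*35) = √(27556 + 4900) = √32456 = 2*√8114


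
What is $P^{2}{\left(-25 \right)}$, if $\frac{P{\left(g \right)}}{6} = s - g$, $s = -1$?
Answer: $20736$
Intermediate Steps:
$P{\left(g \right)} = -6 - 6 g$ ($P{\left(g \right)} = 6 \left(-1 - g\right) = -6 - 6 g$)
$P^{2}{\left(-25 \right)} = \left(-6 - -150\right)^{2} = \left(-6 + 150\right)^{2} = 144^{2} = 20736$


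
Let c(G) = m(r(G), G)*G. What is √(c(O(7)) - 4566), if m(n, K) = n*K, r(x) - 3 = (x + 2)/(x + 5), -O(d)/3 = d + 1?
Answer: 25*I*√1254/19 ≈ 46.595*I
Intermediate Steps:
O(d) = -3 - 3*d (O(d) = -3*(d + 1) = -3*(1 + d) = -3 - 3*d)
r(x) = 3 + (2 + x)/(5 + x) (r(x) = 3 + (x + 2)/(x + 5) = 3 + (2 + x)/(5 + x))
m(n, K) = K*n
c(G) = G²*(17 + 4*G)/(5 + G) (c(G) = (G*((17 + 4*G)/(5 + G)))*G = (G*(17 + 4*G)/(5 + G))*G = G²*(17 + 4*G)/(5 + G))
√(c(O(7)) - 4566) = √((-3 - 3*7)²*(17 + 4*(-3 - 3*7))/(5 + (-3 - 3*7)) - 4566) = √((-3 - 21)²*(17 + 4*(-3 - 21))/(5 + (-3 - 21)) - 4566) = √((-24)²*(17 + 4*(-24))/(5 - 24) - 4566) = √(576*(17 - 96)/(-19) - 4566) = √(576*(-1/19)*(-79) - 4566) = √(45504/19 - 4566) = √(-41250/19) = 25*I*√1254/19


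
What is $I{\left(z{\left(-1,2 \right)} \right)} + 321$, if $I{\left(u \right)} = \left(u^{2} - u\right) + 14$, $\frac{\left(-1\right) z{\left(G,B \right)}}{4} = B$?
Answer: $407$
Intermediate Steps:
$z{\left(G,B \right)} = - 4 B$
$I{\left(u \right)} = 14 + u^{2} - u$
$I{\left(z{\left(-1,2 \right)} \right)} + 321 = \left(14 + \left(\left(-4\right) 2\right)^{2} - \left(-4\right) 2\right) + 321 = \left(14 + \left(-8\right)^{2} - -8\right) + 321 = \left(14 + 64 + 8\right) + 321 = 86 + 321 = 407$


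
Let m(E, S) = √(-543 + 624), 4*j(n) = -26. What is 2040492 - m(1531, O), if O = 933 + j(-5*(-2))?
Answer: 2040483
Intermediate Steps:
j(n) = -13/2 (j(n) = (¼)*(-26) = -13/2)
O = 1853/2 (O = 933 - 13/2 = 1853/2 ≈ 926.50)
m(E, S) = 9 (m(E, S) = √81 = 9)
2040492 - m(1531, O) = 2040492 - 1*9 = 2040492 - 9 = 2040483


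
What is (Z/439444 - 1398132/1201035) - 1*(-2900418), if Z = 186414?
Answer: 255134055980346267/87964604090 ≈ 2.9004e+6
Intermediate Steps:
(Z/439444 - 1398132/1201035) - 1*(-2900418) = (186414/439444 - 1398132/1201035) - 1*(-2900418) = (186414*(1/439444) - 1398132*1/1201035) + 2900418 = (93207/219722 - 466044/400345) + 2900418 = -65085163353/87964604090 + 2900418 = 255134055980346267/87964604090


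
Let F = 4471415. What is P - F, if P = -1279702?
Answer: -5751117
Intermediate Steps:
P - F = -1279702 - 1*4471415 = -1279702 - 4471415 = -5751117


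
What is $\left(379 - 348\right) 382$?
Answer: $11842$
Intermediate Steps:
$\left(379 - 348\right) 382 = 31 \cdot 382 = 11842$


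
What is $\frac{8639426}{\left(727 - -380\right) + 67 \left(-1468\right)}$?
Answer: $- \frac{8639426}{97249} \approx -88.838$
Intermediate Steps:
$\frac{8639426}{\left(727 - -380\right) + 67 \left(-1468\right)} = \frac{8639426}{\left(727 + 380\right) - 98356} = \frac{8639426}{1107 - 98356} = \frac{8639426}{-97249} = 8639426 \left(- \frac{1}{97249}\right) = - \frac{8639426}{97249}$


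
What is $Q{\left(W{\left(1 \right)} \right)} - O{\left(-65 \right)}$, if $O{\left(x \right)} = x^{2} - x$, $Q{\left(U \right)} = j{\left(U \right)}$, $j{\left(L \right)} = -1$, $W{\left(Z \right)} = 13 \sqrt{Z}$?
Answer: $-4291$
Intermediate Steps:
$Q{\left(U \right)} = -1$
$Q{\left(W{\left(1 \right)} \right)} - O{\left(-65 \right)} = -1 - - 65 \left(-1 - 65\right) = -1 - \left(-65\right) \left(-66\right) = -1 - 4290 = -4291$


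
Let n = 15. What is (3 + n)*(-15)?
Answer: -270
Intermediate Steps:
(3 + n)*(-15) = (3 + 15)*(-15) = 18*(-15) = -270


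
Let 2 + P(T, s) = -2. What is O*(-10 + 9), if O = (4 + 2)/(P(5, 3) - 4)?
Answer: ¾ ≈ 0.75000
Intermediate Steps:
P(T, s) = -4 (P(T, s) = -2 - 2 = -4)
O = -¾ (O = (4 + 2)/(-4 - 4) = 6/(-8) = 6*(-⅛) = -¾ ≈ -0.75000)
O*(-10 + 9) = -3*(-10 + 9)/4 = -¾*(-1) = ¾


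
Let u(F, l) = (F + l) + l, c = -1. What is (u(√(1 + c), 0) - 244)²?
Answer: 59536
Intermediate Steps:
u(F, l) = F + 2*l
(u(√(1 + c), 0) - 244)² = ((√(1 - 1) + 2*0) - 244)² = ((√0 + 0) - 244)² = ((0 + 0) - 244)² = (0 - 244)² = (-244)² = 59536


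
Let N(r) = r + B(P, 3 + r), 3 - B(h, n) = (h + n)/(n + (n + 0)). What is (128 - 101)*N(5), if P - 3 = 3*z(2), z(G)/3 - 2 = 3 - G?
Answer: 1215/8 ≈ 151.88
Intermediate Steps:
z(G) = 15 - 3*G (z(G) = 6 + 3*(3 - G) = 6 + (9 - 3*G) = 15 - 3*G)
P = 30 (P = 3 + 3*(15 - 3*2) = 3 + 3*(15 - 6) = 3 + 3*9 = 3 + 27 = 30)
B(h, n) = 3 - (h + n)/(2*n) (B(h, n) = 3 - (h + n)/(n + (n + 0)) = 3 - (h + n)/(n + n) = 3 - (h + n)/(2*n))
N(r) = r + (-15 + 5*r)/(2*(3 + r)) (N(r) = r + (-1*30 + 5*(3 + r))/(2*(3 + r)) = r + (-30 + (15 + 5*r))/(2*(3 + r)) = r + (-15 + 5*r)/(2*(3 + r)))
(128 - 101)*N(5) = (128 - 101)*((-15 + 2*5² + 11*5)/(2*(3 + 5))) = 27*((½)*(-15 + 2*25 + 55)/8) = 27*((½)*(⅛)*(-15 + 50 + 55)) = 27*((½)*(⅛)*90) = 27*(45/8) = 1215/8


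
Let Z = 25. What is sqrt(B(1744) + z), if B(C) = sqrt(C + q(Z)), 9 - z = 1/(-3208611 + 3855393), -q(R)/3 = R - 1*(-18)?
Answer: sqrt(13027480806 + 1447498116*sqrt(1615))/38046 ≈ 7.0134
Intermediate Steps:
q(R) = -54 - 3*R (q(R) = -3*(R - 1*(-18)) = -3*(R + 18) = -3*(18 + R) = -54 - 3*R)
z = 5821037/646782 (z = 9 - 1/(-3208611 + 3855393) = 9 - 1/646782 = 5821037/646782 ≈ 9.0000)
B(C) = sqrt(-129 + C) (B(C) = sqrt(C + (-54 - 3*25)) = sqrt(C + (-54 - 75)) = sqrt(C - 129) = sqrt(-129 + C))
sqrt(B(1744) + z) = sqrt(sqrt(-129 + 1744) + 5821037/646782) = sqrt(sqrt(1615) + 5821037/646782) = sqrt(5821037/646782 + sqrt(1615))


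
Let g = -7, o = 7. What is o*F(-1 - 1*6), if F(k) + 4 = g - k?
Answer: -28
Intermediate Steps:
F(k) = -11 - k (F(k) = -4 + (-7 - k) = -11 - k)
o*F(-1 - 1*6) = 7*(-11 - (-1 - 1*6)) = 7*(-11 - (-1 - 6)) = 7*(-11 - 1*(-7)) = 7*(-11 + 7) = 7*(-4) = -28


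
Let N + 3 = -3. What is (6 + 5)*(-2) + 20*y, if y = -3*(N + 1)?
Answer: 278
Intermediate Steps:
N = -6 (N = -3 - 3 = -6)
y = 15 (y = -3*(-6 + 1) = -3*(-5) = 15)
(6 + 5)*(-2) + 20*y = (6 + 5)*(-2) + 20*15 = 11*(-2) + 300 = -22 + 300 = 278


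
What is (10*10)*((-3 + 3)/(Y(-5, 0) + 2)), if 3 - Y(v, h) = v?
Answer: 0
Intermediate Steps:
Y(v, h) = 3 - v
(10*10)*((-3 + 3)/(Y(-5, 0) + 2)) = (10*10)*((-3 + 3)/((3 - 1*(-5)) + 2)) = 100*(0/((3 + 5) + 2)) = 100*(0/(8 + 2)) = 100*(0/10) = 100*(0*(1/10)) = 100*0 = 0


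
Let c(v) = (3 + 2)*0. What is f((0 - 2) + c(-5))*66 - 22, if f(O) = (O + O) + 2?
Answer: -154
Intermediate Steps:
c(v) = 0 (c(v) = 5*0 = 0)
f(O) = 2 + 2*O (f(O) = 2*O + 2 = 2 + 2*O)
f((0 - 2) + c(-5))*66 - 22 = (2 + 2*((0 - 2) + 0))*66 - 22 = (2 + 2*(-2 + 0))*66 - 22 = (2 + 2*(-2))*66 - 22 = (2 - 4)*66 - 22 = -2*66 - 22 = -132 - 22 = -154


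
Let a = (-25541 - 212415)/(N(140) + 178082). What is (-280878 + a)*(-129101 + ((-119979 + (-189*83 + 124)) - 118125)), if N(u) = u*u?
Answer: 226096833926144/2103 ≈ 1.0751e+11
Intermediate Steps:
N(u) = u²
a = -118978/98841 (a = (-25541 - 212415)/(140² + 178082) = -237956/(19600 + 178082) = -237956/197682 = -237956*1/197682 = -118978/98841 ≈ -1.2037)
(-280878 + a)*(-129101 + ((-119979 + (-189*83 + 124)) - 118125)) = (-280878 - 118978/98841)*(-129101 + ((-119979 + (-189*83 + 124)) - 118125)) = -27762381376*(-129101 + ((-119979 + (-15687 + 124)) - 118125))/98841 = -27762381376*(-129101 + ((-119979 - 15563) - 118125))/98841 = -27762381376*(-129101 + (-135542 - 118125))/98841 = -27762381376*(-129101 - 253667)/98841 = -27762381376/98841*(-382768) = 226096833926144/2103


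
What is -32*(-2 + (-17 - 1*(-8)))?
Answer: 352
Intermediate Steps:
-32*(-2 + (-17 - 1*(-8))) = -32*(-2 + (-17 + 8)) = -32*(-2 - 9) = -32*(-11) = 352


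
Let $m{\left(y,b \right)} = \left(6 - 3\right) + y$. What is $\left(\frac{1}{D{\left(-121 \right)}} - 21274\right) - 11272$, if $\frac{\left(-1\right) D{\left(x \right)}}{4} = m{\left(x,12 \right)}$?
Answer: $- \frac{15361711}{472} \approx -32546.0$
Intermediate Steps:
$m{\left(y,b \right)} = 3 + y$
$D{\left(x \right)} = -12 - 4 x$ ($D{\left(x \right)} = - 4 \left(3 + x\right) = -12 - 4 x$)
$\left(\frac{1}{D{\left(-121 \right)}} - 21274\right) - 11272 = \left(\frac{1}{-12 - -484} - 21274\right) - 11272 = \left(\frac{1}{-12 + 484} - 21274\right) - 11272 = \left(\frac{1}{472} - 21274\right) - 11272 = - \frac{10041327}{472} - 11272 = - \frac{15361711}{472}$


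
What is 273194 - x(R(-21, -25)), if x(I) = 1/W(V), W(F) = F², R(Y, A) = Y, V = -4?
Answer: 4371103/16 ≈ 2.7319e+5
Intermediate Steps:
x(I) = 1/16 (x(I) = 1/((-4)²) = 1/16)
273194 - x(R(-21, -25)) = 273194 - 1*1/16 = 273194 - 1/16 = 4371103/16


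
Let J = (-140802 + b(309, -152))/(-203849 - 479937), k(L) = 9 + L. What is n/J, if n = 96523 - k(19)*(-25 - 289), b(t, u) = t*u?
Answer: 2400430753/6259 ≈ 3.8352e+5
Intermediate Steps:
n = 105315 (n = 96523 - (9 + 19)*(-25 - 289) = 96523 - 28*(-314) = 96523 - 1*(-8792) = 96523 + 8792 = 105315)
J = 93885/341893 (J = (-140802 + 309*(-152))/(-203849 - 479937) = (-140802 - 46968)/(-683786) = -187770*(-1/683786) = 93885/341893 ≈ 0.27460)
n/J = 105315/(93885/341893) = 105315*(341893/93885) = 2400430753/6259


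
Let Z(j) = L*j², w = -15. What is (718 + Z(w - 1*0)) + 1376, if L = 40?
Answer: 11094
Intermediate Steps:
Z(j) = 40*j²
(718 + Z(w - 1*0)) + 1376 = (718 + 40*(-15 - 1*0)²) + 1376 = (718 + 40*(-15 + 0)²) + 1376 = (718 + 40*(-15)²) + 1376 = (718 + 40*225) + 1376 = (718 + 9000) + 1376 = 9718 + 1376 = 11094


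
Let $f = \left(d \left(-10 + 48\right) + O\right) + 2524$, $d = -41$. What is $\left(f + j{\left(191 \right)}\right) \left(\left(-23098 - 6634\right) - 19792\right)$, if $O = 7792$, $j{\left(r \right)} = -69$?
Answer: $-430314036$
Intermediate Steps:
$f = 8758$ ($f = \left(- 41 \left(-10 + 48\right) + 7792\right) + 2524 = \left(\left(-41\right) 38 + 7792\right) + 2524 = \left(-1558 + 7792\right) + 2524 = 6234 + 2524 = 8758$)
$\left(f + j{\left(191 \right)}\right) \left(\left(-23098 - 6634\right) - 19792\right) = \left(8758 - 69\right) \left(\left(-23098 - 6634\right) - 19792\right) = 8689 \left(-29732 - 19792\right) = 8689 \left(-49524\right) = -430314036$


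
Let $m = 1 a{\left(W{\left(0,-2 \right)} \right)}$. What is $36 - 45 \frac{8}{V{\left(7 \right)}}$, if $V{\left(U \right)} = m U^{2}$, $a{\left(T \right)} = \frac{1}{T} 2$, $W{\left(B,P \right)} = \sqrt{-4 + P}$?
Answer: $36 - \frac{180 i \sqrt{6}}{49} \approx 36.0 - 8.9981 i$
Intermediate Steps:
$a{\left(T \right)} = \frac{2}{T}$
$m = - \frac{i \sqrt{6}}{3}$ ($m = 1 \frac{2}{\sqrt{-4 - 2}} = 1 \frac{2}{\sqrt{-6}} = 1 \frac{2}{i \sqrt{6}} = 1 \cdot 2 \left(- \frac{i \sqrt{6}}{6}\right) = 1 \left(- \frac{i \sqrt{6}}{3}\right) = - \frac{i \sqrt{6}}{3} \approx - 0.8165 i$)
$V{\left(U \right)} = - \frac{i \sqrt{6} U^{2}}{3}$ ($V{\left(U \right)} = - \frac{i \sqrt{6}}{3} U^{2} = - \frac{i \sqrt{6} U^{2}}{3}$)
$36 - 45 \frac{8}{V{\left(7 \right)}} = 36 - 45 \frac{8}{\left(- \frac{1}{3}\right) i \sqrt{6} \cdot 7^{2}} = 36 - 45 \frac{8}{\left(- \frac{1}{3}\right) i \sqrt{6} \cdot 49} = 36 - 45 \frac{8}{\left(- \frac{49}{3}\right) i \sqrt{6}} = 36 - 45 \cdot 8 \frac{i \sqrt{6}}{98} = 36 - 45 \frac{4 i \sqrt{6}}{49} = 36 - \frac{180 i \sqrt{6}}{49}$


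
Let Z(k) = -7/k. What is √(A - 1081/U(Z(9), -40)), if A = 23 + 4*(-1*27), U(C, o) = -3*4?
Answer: √183/6 ≈ 2.2546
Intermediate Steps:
U(C, o) = -12
A = -85 (A = 23 + 4*(-27) = 23 - 108 = -85)
√(A - 1081/U(Z(9), -40)) = √(-85 - 1081/(-12)) = √(-85 - 1081*(-1/12)) = √(-85 + 1081/12) = √(61/12) = √183/6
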